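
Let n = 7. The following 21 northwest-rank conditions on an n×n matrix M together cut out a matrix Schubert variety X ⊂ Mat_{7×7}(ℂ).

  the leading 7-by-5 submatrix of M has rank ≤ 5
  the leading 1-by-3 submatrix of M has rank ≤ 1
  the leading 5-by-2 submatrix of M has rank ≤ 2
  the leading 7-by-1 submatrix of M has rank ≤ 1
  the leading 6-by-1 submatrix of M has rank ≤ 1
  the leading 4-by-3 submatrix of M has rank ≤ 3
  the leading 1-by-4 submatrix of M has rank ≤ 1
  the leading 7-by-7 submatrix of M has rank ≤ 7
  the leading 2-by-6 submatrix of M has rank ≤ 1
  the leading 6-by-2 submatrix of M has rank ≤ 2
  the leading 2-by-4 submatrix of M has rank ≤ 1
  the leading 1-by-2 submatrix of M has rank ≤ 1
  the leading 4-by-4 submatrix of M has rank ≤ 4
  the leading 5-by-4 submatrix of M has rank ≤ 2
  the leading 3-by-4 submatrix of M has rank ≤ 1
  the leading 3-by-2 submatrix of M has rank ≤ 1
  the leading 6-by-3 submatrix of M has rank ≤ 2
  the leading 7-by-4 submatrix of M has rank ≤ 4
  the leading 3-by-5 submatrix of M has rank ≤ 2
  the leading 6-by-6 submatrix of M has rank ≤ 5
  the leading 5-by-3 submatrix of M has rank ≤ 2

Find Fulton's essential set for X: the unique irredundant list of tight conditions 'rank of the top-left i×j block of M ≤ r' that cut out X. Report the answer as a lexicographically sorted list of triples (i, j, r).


Recovering R(i,j) via the rank-extension bound from the 21 conditions:

  1 | 1 | 1 | 1 | 1 | 1 | 1
  1 | 1 | 1 | 1 | 1 | 1 | 2
  1 | 1 | 1 | 1 | 2 | 2 | 3
  1 | 2 | 2 | 2 | 3 | 3 | 4
  1 | 2 | 2 | 2 | 3 | 4 | 5
  1 | 2 | 2 | 3 | 4 | 5 | 6
  1 | 2 | 3 | 4 | 5 | 6 | 7

reading off 1-entries of Δ²R: w = (1, 7, 5, 2, 6, 4, 3).

Rothe diagram D(w) (11 cells), 4 SE-corners (essential conditions):

[(2, 6, 1), (3, 4, 1), (5, 4, 2), (6, 3, 2)]


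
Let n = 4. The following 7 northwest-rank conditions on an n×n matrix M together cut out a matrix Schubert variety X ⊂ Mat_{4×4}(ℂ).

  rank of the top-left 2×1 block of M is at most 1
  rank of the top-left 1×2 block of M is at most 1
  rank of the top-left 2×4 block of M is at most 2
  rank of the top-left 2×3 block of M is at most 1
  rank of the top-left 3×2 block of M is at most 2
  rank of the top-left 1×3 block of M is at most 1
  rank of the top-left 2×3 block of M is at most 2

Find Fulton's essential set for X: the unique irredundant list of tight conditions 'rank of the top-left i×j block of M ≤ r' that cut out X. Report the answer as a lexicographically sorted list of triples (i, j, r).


Propagating the 7 rank bounds to every northwest block:

  1  1  1  1
  1  1  1  2
  1  2  2  3
  1  2  3  4

second differences of R give the permutation w = (1, 4, 2, 3).

|D(w)|=2, |Ess(w)|=1:

[(2, 3, 1)]


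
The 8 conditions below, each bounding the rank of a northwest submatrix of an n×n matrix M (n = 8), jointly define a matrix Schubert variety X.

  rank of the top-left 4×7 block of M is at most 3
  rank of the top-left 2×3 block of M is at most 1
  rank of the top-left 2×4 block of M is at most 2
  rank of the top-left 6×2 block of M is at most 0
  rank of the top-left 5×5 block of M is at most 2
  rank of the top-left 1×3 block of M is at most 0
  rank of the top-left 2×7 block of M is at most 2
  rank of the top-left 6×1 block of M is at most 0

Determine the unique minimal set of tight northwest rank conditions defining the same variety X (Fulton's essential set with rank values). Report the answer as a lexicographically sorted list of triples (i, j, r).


Recovering R(i,j) via the rank-extension bound from the 8 conditions:

  i=1: 0 0 0 1 1 1 1 1
  i=2: 0 0 1 2 2 2 2 2
  i=3: 0 0 1 2 2 3 3 3
  i=4: 0 0 1 2 2 3 3 4
  i=5: 0 0 1 2 2 3 4 5
  i=6: 0 0 1 2 3 4 5 6
  i=7: 1 1 2 3 4 5 6 7
  i=8: 1 2 3 4 5 6 7 8

reading off 1-entries of Δ²R: w = (4, 3, 6, 8, 7, 5, 1, 2).

D(w) has 17 cells with 4 SE-corners; essential set:

[(1, 3, 0), (4, 7, 3), (5, 5, 2), (6, 2, 0)]


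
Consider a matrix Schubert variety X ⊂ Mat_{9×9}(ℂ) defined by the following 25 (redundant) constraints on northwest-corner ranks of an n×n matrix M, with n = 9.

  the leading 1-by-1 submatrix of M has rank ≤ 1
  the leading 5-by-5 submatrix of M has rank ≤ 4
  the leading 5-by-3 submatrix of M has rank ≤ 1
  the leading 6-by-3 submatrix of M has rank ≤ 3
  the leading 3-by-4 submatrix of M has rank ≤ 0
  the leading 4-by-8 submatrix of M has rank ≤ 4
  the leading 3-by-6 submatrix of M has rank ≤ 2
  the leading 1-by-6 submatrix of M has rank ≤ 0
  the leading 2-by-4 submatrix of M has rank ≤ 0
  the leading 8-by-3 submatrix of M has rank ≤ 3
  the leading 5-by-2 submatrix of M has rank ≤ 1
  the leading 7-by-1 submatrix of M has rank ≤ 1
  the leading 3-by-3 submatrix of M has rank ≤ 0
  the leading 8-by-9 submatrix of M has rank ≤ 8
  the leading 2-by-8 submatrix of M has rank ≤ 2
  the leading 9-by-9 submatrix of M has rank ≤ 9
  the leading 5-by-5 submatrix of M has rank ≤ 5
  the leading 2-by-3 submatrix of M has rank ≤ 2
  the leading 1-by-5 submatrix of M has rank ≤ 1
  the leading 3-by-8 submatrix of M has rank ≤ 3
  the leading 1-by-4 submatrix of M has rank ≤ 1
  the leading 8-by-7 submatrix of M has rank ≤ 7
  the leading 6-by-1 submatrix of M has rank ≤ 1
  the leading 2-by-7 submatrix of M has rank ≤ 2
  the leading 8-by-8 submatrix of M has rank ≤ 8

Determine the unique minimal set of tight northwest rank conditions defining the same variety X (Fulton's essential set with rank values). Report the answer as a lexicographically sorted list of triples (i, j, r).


The tightest implied rank at each (i,j), from the 25 conditions:

  0, 0, 0, 0, 0, 0, 1, 1, 1
  0, 0, 0, 0, 1, 1, 2, 2, 2
  0, 0, 0, 0, 1, 2, 3, 3, 3
  1, 1, 1, 1, 2, 3, 4, 4, 4
  1, 1, 1, 2, 3, 4, 5, 5, 5
  1, 2, 2, 3, 4, 5, 6, 6, 6
  1, 2, 3, 4, 5, 6, 7, 7, 7
  1, 2, 3, 4, 5, 6, 7, 8, 8
  1, 2, 3, 4, 5, 6, 7, 8, 9

second differences of R give the permutation w = (7, 5, 6, 1, 4, 2, 3, 8, 9).

D(w) has 16 cells with 3 SE-corners; essential set:

[(1, 6, 0), (3, 4, 0), (5, 3, 1)]


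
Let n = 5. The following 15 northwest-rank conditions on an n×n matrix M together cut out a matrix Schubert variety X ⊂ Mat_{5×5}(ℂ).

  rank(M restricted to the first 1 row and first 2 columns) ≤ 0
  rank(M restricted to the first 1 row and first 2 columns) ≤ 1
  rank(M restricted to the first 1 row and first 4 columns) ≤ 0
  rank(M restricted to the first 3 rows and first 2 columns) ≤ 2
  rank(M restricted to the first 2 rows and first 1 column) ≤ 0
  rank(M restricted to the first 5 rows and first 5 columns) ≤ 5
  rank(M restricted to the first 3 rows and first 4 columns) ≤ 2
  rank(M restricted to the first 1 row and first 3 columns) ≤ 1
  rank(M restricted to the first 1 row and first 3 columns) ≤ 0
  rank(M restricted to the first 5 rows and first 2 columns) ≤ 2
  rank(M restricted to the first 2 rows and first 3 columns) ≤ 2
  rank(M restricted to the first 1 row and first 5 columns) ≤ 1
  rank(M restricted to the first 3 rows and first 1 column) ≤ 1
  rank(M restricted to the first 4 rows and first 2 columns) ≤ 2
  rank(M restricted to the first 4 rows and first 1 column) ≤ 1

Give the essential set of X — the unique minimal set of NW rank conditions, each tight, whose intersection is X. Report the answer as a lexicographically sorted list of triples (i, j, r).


Computing R[i][j] = min implied NW-rank bound (n=5, 15 conditions):

  i=1: 0 | 0 | 0 | 0 | 1
  i=2: 0 | 1 | 1 | 1 | 2
  i=3: 1 | 2 | 2 | 2 | 3
  i=4: 1 | 2 | 3 | 3 | 4
  i=5: 1 | 2 | 3 | 4 | 5

hence w(1..5) = (5, 2, 1, 3, 4).

|D(w)|=5, |Ess(w)|=2:

[(1, 4, 0), (2, 1, 0)]


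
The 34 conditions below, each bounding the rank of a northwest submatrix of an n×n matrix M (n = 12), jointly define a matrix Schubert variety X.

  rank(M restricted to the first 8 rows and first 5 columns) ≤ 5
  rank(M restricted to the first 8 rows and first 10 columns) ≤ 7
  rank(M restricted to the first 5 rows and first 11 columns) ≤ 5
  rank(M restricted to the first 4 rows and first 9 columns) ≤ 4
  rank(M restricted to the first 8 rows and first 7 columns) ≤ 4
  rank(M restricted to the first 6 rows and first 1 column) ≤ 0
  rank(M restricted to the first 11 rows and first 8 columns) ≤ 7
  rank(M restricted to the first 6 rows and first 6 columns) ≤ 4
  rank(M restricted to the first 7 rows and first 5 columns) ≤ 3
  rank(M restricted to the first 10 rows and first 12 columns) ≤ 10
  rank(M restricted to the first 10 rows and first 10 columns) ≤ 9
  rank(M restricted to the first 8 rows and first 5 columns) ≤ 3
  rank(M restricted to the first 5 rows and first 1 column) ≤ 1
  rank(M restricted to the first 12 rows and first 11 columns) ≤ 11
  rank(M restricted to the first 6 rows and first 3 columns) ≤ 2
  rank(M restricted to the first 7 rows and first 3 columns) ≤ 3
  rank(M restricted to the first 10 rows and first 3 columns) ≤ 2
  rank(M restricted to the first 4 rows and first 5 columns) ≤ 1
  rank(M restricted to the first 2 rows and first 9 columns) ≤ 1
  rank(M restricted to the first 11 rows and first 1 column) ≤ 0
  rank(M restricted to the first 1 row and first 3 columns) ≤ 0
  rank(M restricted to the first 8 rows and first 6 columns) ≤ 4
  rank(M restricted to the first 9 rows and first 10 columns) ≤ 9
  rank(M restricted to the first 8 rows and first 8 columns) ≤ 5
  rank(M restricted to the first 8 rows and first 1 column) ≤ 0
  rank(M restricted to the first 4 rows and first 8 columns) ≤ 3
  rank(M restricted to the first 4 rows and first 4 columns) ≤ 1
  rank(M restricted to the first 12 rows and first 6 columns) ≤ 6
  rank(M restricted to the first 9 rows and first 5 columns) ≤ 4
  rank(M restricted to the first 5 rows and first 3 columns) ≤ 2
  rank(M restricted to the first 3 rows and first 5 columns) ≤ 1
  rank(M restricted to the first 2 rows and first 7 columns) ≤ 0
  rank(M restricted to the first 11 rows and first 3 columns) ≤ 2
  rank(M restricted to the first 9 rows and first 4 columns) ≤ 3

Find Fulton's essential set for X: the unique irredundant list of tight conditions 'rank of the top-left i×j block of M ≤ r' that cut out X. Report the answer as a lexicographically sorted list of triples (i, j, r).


Reconstructing r_w from the 34 given conditions:

  i=1: 0 0 0 0 0 0 0 1 1 1 1 1
  i=2: 0 0 0 0 0 0 0 1 1 2 2 2
  i=3: 0 1 1 1 1 1 1 2 2 3 3 3
  i=4: 0 1 1 1 1 2 2 3 3 4 4 4
  i=5: 0 1 2 2 2 3 3 4 4 5 5 5
  i=6: 0 1 2 3 3 4 4 5 5 6 6 6
  i=7: 0 1 2 3 3 4 4 5 6 7 7 7
  i=8: 0 1 2 3 3 4 4 5 6 7 8 8
  i=9: 0 1 2 3 4 5 5 6 7 8 9 9
  i=10: 0 1 2 3 4 5 6 7 8 9 10 10
  i=11: 0 1 2 3 4 5 6 7 8 9 10 11
  i=12: 1 2 3 4 5 6 7 8 9 10 11 12

the unique w with this rank table is (8, 10, 2, 6, 3, 4, 9, 11, 5, 7, 12, 1).

|D(w)|=31, |Ess(w)|=6:

[(2, 7, 0), (2, 9, 1), (4, 5, 1), (8, 5, 3), (8, 7, 4), (11, 1, 0)]


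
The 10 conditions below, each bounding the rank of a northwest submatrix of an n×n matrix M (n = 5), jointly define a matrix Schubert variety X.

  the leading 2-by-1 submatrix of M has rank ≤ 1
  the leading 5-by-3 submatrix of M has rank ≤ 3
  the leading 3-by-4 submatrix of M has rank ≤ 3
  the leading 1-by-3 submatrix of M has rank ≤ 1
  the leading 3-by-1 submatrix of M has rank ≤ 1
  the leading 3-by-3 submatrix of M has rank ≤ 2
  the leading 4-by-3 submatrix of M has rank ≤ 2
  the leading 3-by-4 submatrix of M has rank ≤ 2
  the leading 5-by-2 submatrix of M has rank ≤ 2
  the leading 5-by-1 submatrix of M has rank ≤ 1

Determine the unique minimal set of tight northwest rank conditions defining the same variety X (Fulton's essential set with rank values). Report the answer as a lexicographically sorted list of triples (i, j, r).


The tightest implied rank at each (i,j), from the 10 conditions:

  1, 1, 1, 1, 1
  1, 2, 2, 2, 2
  1, 2, 2, 2, 3
  1, 2, 2, 3, 4
  1, 2, 3, 4, 5

reading off 1-entries of Δ²R: w = (1, 2, 5, 4, 3).

Fulton essential set (2 of the 3 Rothe cells):

[(3, 4, 2), (4, 3, 2)]


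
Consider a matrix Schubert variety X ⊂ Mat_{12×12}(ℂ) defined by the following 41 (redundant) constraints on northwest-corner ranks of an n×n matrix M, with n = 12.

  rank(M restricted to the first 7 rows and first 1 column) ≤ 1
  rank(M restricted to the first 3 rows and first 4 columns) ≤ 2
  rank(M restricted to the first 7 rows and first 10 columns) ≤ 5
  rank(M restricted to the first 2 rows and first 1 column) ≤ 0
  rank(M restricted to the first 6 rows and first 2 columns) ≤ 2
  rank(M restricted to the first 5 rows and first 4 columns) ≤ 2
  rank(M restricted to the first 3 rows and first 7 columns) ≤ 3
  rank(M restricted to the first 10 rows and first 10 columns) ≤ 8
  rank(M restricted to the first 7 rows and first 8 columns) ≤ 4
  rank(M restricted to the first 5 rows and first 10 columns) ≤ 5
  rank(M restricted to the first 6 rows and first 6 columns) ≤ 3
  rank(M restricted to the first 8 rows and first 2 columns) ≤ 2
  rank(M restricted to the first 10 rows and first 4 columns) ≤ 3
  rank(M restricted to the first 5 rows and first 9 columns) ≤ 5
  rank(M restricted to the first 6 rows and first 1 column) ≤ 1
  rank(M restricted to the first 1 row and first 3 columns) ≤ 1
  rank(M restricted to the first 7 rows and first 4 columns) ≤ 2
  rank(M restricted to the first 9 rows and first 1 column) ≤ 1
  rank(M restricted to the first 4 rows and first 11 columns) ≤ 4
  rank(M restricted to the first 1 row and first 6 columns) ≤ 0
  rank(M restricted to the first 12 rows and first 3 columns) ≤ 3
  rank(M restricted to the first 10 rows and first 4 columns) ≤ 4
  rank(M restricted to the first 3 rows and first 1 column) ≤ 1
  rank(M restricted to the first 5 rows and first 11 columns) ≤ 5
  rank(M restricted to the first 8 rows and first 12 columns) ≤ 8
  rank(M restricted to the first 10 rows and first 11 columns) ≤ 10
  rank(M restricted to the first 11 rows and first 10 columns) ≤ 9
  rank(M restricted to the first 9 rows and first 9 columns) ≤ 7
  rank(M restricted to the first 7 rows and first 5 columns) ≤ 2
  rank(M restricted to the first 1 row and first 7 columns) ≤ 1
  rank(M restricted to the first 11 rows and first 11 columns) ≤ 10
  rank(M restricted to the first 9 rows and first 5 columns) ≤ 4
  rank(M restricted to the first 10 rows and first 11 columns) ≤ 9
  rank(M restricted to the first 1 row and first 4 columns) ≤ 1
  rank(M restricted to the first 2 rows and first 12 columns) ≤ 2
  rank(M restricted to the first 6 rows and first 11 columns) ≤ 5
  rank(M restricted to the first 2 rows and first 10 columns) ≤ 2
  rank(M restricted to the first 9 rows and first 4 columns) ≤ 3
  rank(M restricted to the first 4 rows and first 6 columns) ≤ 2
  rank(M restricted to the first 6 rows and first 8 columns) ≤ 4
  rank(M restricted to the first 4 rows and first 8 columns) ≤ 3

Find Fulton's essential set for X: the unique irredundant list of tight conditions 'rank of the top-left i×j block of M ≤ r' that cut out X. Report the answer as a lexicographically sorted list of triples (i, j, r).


Reconstructing r_w from the 41 given conditions:

  R[1]: 0  0  0  0  0  0  1  1  1  1  1  1
  R[2]: 0  1  1  1  1  1  2  2  2  2  2  2
  R[3]: 1  2  2  2  2  2  3  3  3  3  3  3
  R[4]: 1  2  2  2  2  2  3  3  4  4  4  4
  R[5]: 1  2  2  2  2  3  4  4  5  5  5  5
  R[6]: 1  2  2  2  2  3  4  4  5  5  5  6
  R[7]: 1  2  2  2  2  3  4  4  5  5  6  7
  R[8]: 1  2  3  3  3  4  5  5  6  6  7  8
  R[9]: 1  2  3  3  4  5  6  6  7  7  8  9
  R[10]: 1  2  3  3  4  5  6  7  8  8  9  10
  R[11]: 1  2  3  4  5  6  7  8  9  9  10  11
  R[12]: 1  2  3  4  5  6  7  8  9  10  11  12

so w = (7, 2, 1, 9, 6, 12, 11, 3, 5, 8, 4, 10).

Rothe diagram D(w) (28 cells), 9 SE-corners (essential conditions):

[(1, 6, 0), (2, 1, 0), (4, 6, 2), (4, 8, 3), (6, 11, 5), (7, 5, 2), (7, 8, 4), (7, 10, 5), (10, 4, 3)]


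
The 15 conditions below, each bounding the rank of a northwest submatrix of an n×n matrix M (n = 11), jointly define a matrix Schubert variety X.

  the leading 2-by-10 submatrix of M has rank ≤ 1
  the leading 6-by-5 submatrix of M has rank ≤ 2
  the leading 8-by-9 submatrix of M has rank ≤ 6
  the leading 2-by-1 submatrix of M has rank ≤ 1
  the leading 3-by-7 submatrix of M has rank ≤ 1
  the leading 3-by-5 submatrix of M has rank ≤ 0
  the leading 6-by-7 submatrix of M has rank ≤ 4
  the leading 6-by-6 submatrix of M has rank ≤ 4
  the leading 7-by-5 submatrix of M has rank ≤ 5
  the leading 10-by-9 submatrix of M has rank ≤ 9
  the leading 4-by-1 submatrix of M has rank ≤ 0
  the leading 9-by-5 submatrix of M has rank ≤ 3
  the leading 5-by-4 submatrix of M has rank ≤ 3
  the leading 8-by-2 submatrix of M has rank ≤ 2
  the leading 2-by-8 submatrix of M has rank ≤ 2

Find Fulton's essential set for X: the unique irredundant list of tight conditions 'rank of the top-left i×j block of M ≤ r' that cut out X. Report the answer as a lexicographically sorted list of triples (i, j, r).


Reconstructing r_w from the 15 given conditions:

  row 1: 0 | 0 | 0 | 0 | 0 | 1 | 1 | 1 | 1 | 1 | 1
  row 2: 0 | 0 | 0 | 0 | 0 | 1 | 1 | 1 | 1 | 1 | 2
  row 3: 0 | 0 | 0 | 0 | 0 | 1 | 1 | 2 | 2 | 2 | 3
  row 4: 0 | 1 | 1 | 1 | 1 | 2 | 2 | 3 | 3 | 3 | 4
  row 5: 1 | 2 | 2 | 2 | 2 | 3 | 3 | 4 | 4 | 4 | 5
  row 6: 1 | 2 | 2 | 2 | 2 | 3 | 4 | 5 | 5 | 5 | 6
  row 7: 1 | 2 | 3 | 3 | 3 | 4 | 5 | 6 | 6 | 6 | 7
  row 8: 1 | 2 | 3 | 3 | 3 | 4 | 5 | 6 | 6 | 7 | 8
  row 9: 1 | 2 | 3 | 3 | 3 | 4 | 5 | 6 | 7 | 8 | 9
  row 10: 1 | 2 | 3 | 4 | 4 | 5 | 6 | 7 | 8 | 9 | 10
  row 11: 1 | 2 | 3 | 4 | 5 | 6 | 7 | 8 | 9 | 10 | 11

hence w(1..11) = (6, 11, 8, 2, 1, 7, 3, 10, 9, 4, 5).

ℓ(w)=29; the 7 essential cells (i,j,r):

[(2, 10, 1), (3, 5, 0), (3, 7, 1), (4, 1, 0), (6, 5, 2), (8, 9, 6), (9, 5, 3)]


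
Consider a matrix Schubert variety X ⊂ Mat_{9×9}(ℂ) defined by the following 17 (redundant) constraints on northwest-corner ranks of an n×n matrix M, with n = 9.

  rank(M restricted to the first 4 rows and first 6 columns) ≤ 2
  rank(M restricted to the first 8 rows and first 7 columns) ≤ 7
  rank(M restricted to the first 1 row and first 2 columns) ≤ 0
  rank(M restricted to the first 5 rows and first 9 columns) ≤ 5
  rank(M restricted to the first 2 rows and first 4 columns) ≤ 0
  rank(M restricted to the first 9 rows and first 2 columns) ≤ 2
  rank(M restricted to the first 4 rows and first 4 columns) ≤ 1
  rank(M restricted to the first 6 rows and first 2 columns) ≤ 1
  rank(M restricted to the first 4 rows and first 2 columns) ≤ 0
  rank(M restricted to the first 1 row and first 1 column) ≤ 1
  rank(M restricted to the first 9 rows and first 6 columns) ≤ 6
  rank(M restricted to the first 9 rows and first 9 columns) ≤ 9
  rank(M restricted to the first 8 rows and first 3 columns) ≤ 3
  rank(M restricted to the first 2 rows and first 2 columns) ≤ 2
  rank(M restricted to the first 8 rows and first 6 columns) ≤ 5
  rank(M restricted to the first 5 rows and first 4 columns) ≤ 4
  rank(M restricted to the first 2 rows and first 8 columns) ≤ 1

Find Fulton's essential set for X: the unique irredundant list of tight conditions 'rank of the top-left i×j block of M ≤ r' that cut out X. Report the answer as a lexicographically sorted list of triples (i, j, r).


Reconstructing r_w from the 17 given conditions:

  0 | 0 | 0 | 0 | 1 | 1 | 1 | 1 | 1
  0 | 0 | 0 | 0 | 1 | 1 | 1 | 1 | 2
  0 | 0 | 1 | 1 | 2 | 2 | 2 | 2 | 3
  0 | 0 | 1 | 1 | 2 | 2 | 3 | 3 | 4
  1 | 1 | 2 | 2 | 3 | 3 | 4 | 4 | 5
  1 | 1 | 2 | 3 | 4 | 4 | 5 | 5 | 6
  1 | 2 | 3 | 4 | 5 | 5 | 6 | 6 | 7
  1 | 2 | 3 | 4 | 5 | 5 | 6 | 7 | 8
  1 | 2 | 3 | 4 | 5 | 6 | 7 | 8 | 9

second differences of R give the permutation w = (5, 9, 3, 7, 1, 4, 2, 8, 6).

7 SE-corners of the 19-cell Rothe diagram give Ess(w):

[(2, 4, 0), (2, 8, 1), (4, 2, 0), (4, 4, 1), (4, 6, 2), (6, 2, 1), (8, 6, 5)]


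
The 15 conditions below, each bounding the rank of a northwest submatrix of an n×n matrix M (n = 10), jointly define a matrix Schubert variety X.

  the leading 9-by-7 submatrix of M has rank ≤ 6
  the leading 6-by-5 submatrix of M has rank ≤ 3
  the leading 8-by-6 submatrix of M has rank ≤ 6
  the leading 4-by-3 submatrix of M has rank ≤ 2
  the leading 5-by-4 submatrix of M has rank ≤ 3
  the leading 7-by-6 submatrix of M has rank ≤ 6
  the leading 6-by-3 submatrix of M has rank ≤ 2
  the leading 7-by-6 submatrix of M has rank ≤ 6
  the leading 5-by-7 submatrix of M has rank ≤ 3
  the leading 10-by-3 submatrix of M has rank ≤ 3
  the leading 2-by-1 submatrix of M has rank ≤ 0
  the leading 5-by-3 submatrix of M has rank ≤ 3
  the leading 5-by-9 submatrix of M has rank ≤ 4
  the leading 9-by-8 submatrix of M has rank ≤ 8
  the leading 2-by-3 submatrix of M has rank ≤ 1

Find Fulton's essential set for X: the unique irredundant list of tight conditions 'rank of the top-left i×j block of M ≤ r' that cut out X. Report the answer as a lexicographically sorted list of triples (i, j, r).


Reconstructing r_w from the 15 given conditions:

  i=1: 0  1  1  1  1  1  1  1  1  1
  i=2: 0  1  1  2  2  2  2  2  2  2
  i=3: 1  2  2  3  3  3  3  3  3  3
  i=4: 1  2  2  3  3  3  3  4  4  4
  i=5: 1  2  2  3  3  3  3  4  4  5
  i=6: 1  2  2  3  3  4  4  5  5  6
  i=7: 1  2  3  4  4  5  5  6  6  7
  i=8: 1  2  3  4  5  6  6  7  7  8
  i=9: 1  2  3  4  5  6  6  7  8  9
  i=10: 1  2  3  4  5  6  7  8  9  10

reading off 1-entries of Δ²R: w = (2, 4, 1, 8, 10, 6, 3, 5, 9, 7).

Fulton essential set (7 of the 15 Rothe cells):

[(2, 1, 0), (2, 3, 1), (5, 7, 3), (5, 9, 4), (6, 3, 2), (6, 5, 3), (9, 7, 6)]


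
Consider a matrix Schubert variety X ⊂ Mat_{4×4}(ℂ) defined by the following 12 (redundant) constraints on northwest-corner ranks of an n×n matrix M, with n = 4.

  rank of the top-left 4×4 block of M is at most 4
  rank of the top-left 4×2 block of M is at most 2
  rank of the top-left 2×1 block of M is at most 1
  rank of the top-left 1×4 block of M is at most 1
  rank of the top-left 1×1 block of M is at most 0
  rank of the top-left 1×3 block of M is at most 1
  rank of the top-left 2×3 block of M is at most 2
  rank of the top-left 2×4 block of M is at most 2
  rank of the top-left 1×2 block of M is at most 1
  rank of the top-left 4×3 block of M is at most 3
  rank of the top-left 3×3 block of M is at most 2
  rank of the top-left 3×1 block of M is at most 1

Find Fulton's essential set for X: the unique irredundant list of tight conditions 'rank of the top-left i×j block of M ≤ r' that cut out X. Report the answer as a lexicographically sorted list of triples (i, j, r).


Recovering R(i,j) via the rank-extension bound from the 12 conditions:

  0 | 1 | 1 | 1
  1 | 2 | 2 | 2
  1 | 2 | 2 | 3
  1 | 2 | 3 | 4

hence w(1..4) = (2, 1, 4, 3).

Rothe diagram D(w) (2 cells), 2 SE-corners (essential conditions):

[(1, 1, 0), (3, 3, 2)]


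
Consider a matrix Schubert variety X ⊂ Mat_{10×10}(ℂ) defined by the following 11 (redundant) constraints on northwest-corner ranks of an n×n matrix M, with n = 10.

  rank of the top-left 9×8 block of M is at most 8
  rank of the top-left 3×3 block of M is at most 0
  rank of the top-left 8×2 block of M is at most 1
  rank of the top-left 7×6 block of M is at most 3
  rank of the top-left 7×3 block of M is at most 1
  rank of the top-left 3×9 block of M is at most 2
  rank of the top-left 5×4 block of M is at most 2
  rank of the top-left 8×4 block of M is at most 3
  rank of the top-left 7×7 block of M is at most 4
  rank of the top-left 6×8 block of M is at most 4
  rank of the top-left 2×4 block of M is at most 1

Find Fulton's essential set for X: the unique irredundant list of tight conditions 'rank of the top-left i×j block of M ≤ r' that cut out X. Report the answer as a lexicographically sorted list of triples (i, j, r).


Reconstructing r_w from the 11 given conditions:

  R[1]: 0, 0, 0, 1, 1, 1, 1, 1, 1, 1
  R[2]: 0, 0, 0, 1, 2, 2, 2, 2, 2, 2
  R[3]: 0, 0, 0, 1, 2, 2, 2, 2, 2, 3
  R[4]: 1, 1, 1, 2, 3, 3, 3, 3, 3, 4
  R[5]: 1, 1, 1, 2, 3, 3, 4, 4, 4, 5
  R[6]: 1, 1, 1, 2, 3, 3, 4, 4, 5, 6
  R[7]: 1, 1, 1, 2, 3, 3, 4, 5, 6, 7
  R[8]: 1, 1, 2, 3, 4, 4, 5, 6, 7, 8
  R[9]: 1, 2, 3, 4, 5, 5, 6, 7, 8, 9
  R[10]: 1, 2, 3, 4, 5, 6, 7, 8, 9, 10

the unique w with this rank table is (4, 5, 10, 1, 7, 9, 8, 3, 2, 6).

6 SE-corners of the 24-cell Rothe diagram give Ess(w):

[(3, 3, 0), (3, 9, 2), (6, 8, 4), (7, 3, 1), (7, 6, 3), (8, 2, 1)]


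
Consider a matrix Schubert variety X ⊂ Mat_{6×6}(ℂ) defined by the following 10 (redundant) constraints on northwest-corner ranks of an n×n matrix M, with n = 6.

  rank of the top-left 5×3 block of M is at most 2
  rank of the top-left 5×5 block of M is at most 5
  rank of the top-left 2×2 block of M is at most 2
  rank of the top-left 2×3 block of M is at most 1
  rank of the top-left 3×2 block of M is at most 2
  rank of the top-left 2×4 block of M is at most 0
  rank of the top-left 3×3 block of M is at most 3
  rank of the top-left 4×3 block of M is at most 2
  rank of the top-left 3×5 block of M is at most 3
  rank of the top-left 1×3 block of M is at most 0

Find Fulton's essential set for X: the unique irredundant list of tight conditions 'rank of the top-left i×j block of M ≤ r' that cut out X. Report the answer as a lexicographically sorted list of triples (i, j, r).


Reconstructing r_w from the 10 given conditions:

  row 1: 0  0  0  0  1  1
  row 2: 0  0  0  0  1  2
  row 3: 1  1  1  1  2  3
  row 4: 1  2  2  2  3  4
  row 5: 1  2  2  3  4  5
  row 6: 1  2  3  4  5  6

reading off 1-entries of Δ²R: w = (5, 6, 1, 2, 4, 3).

2 SE-corners of the 9-cell Rothe diagram give Ess(w):

[(2, 4, 0), (5, 3, 2)]


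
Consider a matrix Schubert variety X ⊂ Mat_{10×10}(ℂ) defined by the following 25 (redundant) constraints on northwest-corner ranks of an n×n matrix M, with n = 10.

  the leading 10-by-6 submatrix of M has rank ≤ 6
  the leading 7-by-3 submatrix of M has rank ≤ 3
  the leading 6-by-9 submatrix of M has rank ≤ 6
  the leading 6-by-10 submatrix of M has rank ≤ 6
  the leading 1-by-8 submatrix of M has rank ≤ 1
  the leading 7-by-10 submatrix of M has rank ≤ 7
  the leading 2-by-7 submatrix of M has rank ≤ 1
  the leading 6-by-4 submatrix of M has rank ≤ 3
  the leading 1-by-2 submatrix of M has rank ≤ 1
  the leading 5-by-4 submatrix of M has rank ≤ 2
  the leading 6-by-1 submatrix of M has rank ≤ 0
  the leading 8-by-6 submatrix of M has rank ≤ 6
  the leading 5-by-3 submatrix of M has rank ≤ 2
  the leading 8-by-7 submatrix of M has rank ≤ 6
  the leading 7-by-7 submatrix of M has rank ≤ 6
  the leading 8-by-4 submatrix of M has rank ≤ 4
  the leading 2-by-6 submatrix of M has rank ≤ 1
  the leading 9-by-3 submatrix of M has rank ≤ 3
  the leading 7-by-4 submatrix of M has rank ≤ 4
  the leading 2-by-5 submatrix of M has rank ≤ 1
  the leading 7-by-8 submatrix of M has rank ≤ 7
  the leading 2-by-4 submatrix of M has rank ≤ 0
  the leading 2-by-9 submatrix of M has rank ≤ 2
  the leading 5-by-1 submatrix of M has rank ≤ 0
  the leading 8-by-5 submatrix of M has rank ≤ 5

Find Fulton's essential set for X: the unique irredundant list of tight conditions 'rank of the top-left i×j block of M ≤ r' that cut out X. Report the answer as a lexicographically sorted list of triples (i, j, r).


Computing R[i][j] = min implied NW-rank bound (n=10, 25 conditions):

  i=1: 0 0 0 0 1 1 1 1 1 1
  i=2: 0 0 0 0 1 1 1 2 2 2
  i=3: 0 1 1 1 2 2 2 3 3 3
  i=4: 0 1 2 2 3 3 3 4 4 4
  i=5: 0 1 2 2 3 4 4 5 5 5
  i=6: 0 1 2 3 4 5 5 6 6 6
  i=7: 1 2 3 4 5 6 6 7 7 7
  i=8: 1 2 3 4 5 6 6 7 8 8
  i=9: 1 2 3 4 5 6 7 8 9 9
  i=10: 1 2 3 4 5 6 7 8 9 10

second differences of R give the permutation w = (5, 8, 2, 3, 6, 4, 1, 9, 7, 10).

Fulton essential set (5 of the 16 Rothe cells):

[(2, 4, 0), (2, 7, 1), (5, 4, 2), (6, 1, 0), (8, 7, 6)]


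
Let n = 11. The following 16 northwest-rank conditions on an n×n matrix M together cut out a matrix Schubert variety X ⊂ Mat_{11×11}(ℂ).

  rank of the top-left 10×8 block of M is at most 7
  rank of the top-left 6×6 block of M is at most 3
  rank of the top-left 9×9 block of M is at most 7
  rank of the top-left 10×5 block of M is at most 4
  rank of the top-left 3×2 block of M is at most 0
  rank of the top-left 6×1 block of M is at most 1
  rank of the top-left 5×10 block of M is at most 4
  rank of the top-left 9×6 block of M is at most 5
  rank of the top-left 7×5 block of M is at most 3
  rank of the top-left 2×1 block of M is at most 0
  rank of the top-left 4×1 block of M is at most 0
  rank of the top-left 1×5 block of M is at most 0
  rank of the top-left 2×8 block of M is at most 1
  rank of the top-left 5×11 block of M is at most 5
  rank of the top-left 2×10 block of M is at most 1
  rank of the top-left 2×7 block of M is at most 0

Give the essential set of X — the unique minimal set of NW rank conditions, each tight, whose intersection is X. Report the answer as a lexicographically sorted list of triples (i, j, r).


Reconstructing r_w from the 16 given conditions:

  R[1]: 0, 0, 0, 0, 0, 0, 0, 1, 1, 1, 1
  R[2]: 0, 0, 0, 0, 0, 0, 0, 1, 1, 1, 2
  R[3]: 0, 0, 1, 1, 1, 1, 1, 2, 2, 2, 3
  R[4]: 0, 1, 2, 2, 2, 2, 2, 3, 3, 3, 4
  R[5]: 1, 2, 3, 3, 3, 3, 3, 4, 4, 4, 5
  R[6]: 1, 2, 3, 3, 3, 3, 4, 5, 5, 5, 6
  R[7]: 1, 2, 3, 3, 3, 4, 5, 6, 6, 6, 7
  R[8]: 1, 2, 3, 4, 4, 5, 6, 7, 7, 7, 8
  R[9]: 1, 2, 3, 4, 4, 5, 6, 7, 7, 8, 9
  R[10]: 1, 2, 3, 4, 4, 5, 6, 7, 8, 9, 10
  R[11]: 1, 2, 3, 4, 5, 6, 7, 8, 9, 10, 11

hence w(1..11) = (8, 11, 3, 2, 1, 7, 6, 4, 10, 9, 5).

Fulton essential set (8 of the 27 Rothe cells):

[(2, 7, 0), (2, 10, 1), (3, 2, 0), (4, 1, 0), (6, 6, 3), (7, 5, 3), (9, 9, 7), (10, 5, 4)]


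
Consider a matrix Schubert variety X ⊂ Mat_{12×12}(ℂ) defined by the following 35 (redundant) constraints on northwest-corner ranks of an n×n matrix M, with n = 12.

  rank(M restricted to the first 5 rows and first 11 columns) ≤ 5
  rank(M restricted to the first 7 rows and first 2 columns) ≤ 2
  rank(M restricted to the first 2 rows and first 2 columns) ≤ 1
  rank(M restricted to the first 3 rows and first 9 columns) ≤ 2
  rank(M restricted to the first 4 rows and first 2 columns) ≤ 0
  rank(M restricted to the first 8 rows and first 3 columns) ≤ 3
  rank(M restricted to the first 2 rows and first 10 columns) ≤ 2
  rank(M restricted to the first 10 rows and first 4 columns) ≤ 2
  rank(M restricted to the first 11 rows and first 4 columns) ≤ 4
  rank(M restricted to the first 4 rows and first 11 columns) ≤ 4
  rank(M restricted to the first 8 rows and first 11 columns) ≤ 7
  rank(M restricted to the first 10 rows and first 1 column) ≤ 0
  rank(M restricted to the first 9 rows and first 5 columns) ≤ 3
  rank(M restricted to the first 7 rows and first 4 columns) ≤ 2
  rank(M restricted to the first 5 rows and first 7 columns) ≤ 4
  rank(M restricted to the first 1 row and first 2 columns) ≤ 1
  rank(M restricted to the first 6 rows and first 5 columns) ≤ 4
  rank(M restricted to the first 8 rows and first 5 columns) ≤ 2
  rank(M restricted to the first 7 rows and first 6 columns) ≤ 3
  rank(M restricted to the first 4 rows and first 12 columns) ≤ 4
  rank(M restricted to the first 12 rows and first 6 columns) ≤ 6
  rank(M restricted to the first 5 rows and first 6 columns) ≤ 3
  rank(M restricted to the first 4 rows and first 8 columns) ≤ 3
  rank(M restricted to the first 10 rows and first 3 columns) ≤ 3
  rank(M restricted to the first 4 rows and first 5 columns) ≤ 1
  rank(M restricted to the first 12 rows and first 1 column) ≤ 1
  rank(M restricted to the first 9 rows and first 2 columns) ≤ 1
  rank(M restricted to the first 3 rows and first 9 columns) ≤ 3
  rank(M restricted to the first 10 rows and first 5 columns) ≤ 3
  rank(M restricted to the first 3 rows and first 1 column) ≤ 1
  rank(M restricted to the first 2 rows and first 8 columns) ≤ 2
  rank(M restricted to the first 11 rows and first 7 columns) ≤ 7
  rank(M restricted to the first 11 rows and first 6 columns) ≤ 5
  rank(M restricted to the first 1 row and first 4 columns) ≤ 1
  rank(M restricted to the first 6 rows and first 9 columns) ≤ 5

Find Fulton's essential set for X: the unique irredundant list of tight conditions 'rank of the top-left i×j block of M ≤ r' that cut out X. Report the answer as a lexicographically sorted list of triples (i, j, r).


Propagating the 35 rank bounds to every northwest block:

  row 1: 0  0  1  1  1  1  1  1  1  1  1  1
  row 2: 0  0  1  1  1  2  2  2  2  2  2  2
  row 3: 0  0  1  1  1  2  2  2  2  3  3  3
  row 4: 0  0  1  1  1  2  3  3  3  4  4  4
  row 5: 0  1  2  2  2  3  4  4  4  5  5  5
  row 6: 0  1  2  2  2  3  4  5  5  6  6  6
  row 7: 0  1  2  2  2  3  4  5  6  7  7  7
  row 8: 0  1  2  2  2  3  4  5  6  7  7  8
  row 9: 0  1  2  2  3  4  5  6  7  8  8  9
  row 10: 0  1  2  2  3  4  5  6  7  8  9  10
  row 11: 1  2  3  3  4  5  6  7  8  9  10  11
  row 12: 1  2  3  4  5  6  7  8  9  10  11  12

reading off 1-entries of Δ²R: w = (3, 6, 10, 7, 2, 8, 9, 12, 5, 11, 1, 4).

ℓ(w)=32; the 7 essential cells (i,j,r):

[(3, 9, 2), (4, 2, 0), (4, 5, 1), (8, 5, 2), (8, 11, 7), (10, 1, 0), (10, 4, 2)]


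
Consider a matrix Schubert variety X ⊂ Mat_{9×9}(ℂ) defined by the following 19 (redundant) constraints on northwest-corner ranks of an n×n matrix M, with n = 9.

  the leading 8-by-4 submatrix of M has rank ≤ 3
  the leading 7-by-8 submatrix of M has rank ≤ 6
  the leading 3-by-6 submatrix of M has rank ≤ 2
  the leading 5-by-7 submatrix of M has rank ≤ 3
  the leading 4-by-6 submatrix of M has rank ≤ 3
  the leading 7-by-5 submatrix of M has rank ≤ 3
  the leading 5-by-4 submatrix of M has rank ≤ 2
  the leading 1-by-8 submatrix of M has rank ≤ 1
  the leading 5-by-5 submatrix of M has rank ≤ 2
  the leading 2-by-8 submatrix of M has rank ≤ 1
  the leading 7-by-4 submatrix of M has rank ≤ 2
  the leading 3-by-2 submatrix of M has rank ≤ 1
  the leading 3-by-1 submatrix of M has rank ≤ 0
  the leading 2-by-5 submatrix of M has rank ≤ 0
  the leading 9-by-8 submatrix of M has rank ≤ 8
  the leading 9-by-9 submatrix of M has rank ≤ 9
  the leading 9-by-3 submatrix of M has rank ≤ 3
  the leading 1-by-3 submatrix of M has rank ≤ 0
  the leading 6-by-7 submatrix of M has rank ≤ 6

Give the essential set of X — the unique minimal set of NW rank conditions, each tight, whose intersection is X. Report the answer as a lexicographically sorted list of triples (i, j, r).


Recovering R(i,j) via the rank-extension bound from the 19 conditions:

  0 0 0 0 0 1 1 1 1
  0 0 0 0 0 1 1 1 2
  0 1 1 1 1 2 2 2 3
  1 2 2 2 2 3 3 3 4
  1 2 2 2 2 3 3 4 5
  1 2 2 2 3 4 4 5 6
  1 2 2 2 3 4 5 6 7
  1 2 3 3 4 5 6 7 8
  1 2 3 4 5 6 7 8 9

the unique w with this rank table is (6, 9, 2, 1, 8, 5, 7, 3, 4).

ℓ(w)=21; the 6 essential cells (i,j,r):

[(2, 5, 0), (2, 8, 1), (3, 1, 0), (5, 5, 2), (5, 7, 3), (7, 4, 2)]


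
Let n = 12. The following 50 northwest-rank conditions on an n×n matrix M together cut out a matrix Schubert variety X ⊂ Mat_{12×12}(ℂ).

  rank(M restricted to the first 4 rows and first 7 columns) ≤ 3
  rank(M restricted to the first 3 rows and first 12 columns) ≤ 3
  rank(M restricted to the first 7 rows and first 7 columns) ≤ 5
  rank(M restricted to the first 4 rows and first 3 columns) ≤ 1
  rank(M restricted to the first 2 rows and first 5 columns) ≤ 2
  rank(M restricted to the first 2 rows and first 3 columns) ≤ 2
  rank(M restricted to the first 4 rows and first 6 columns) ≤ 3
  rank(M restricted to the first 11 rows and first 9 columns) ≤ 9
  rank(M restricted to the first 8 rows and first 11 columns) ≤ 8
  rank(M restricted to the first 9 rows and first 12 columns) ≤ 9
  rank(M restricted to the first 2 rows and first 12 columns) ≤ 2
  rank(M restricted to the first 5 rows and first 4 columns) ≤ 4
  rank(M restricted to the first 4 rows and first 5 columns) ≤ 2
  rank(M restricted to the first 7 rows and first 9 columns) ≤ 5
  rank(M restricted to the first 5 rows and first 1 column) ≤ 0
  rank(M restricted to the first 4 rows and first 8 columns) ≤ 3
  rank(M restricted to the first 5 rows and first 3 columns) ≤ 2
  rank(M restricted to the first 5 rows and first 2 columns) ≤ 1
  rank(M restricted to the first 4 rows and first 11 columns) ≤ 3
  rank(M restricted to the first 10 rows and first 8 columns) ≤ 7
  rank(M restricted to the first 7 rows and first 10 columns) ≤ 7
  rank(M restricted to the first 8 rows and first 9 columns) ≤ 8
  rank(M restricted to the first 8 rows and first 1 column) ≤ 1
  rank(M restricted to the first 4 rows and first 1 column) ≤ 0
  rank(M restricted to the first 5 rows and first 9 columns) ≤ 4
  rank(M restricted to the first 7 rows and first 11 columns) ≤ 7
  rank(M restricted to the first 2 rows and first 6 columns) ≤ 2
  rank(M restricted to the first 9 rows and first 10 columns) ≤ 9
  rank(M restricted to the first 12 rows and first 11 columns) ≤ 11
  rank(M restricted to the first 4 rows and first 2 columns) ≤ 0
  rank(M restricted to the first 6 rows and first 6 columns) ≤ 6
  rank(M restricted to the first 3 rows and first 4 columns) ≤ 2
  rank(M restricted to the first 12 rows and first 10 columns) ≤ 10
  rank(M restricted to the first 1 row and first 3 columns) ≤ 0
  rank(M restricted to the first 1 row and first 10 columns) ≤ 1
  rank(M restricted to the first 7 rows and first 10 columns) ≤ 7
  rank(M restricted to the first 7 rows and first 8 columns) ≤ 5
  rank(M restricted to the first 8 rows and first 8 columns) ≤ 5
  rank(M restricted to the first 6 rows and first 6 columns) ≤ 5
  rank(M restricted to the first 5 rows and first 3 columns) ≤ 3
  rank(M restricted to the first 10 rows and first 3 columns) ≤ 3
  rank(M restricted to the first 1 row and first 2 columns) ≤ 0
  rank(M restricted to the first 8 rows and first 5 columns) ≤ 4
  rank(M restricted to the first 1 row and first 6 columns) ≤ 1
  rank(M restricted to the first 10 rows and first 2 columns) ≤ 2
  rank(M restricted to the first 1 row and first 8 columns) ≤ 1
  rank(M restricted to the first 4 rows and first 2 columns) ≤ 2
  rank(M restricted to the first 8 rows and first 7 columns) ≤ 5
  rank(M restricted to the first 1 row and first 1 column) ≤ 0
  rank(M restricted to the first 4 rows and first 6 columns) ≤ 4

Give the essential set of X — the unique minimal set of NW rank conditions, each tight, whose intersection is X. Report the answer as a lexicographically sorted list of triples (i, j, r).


Reconstructing r_w from the 50 given conditions:

  row 1: 0 0 0 1 1 1 1 1 1 1 1 1
  row 2: 0 0 1 2 2 2 2 2 2 2 2 2
  row 3: 0 0 1 2 2 3 3 3 3 3 3 3
  row 4: 0 0 1 2 2 3 3 3 3 3 3 4
  row 5: 0 1 2 3 3 4 4 4 4 4 4 5
  row 6: 1 2 3 4 4 5 5 5 5 5 5 6
  row 7: 1 2 3 4 4 5 5 5 5 6 6 7
  row 8: 1 2 3 4 4 5 5 5 6 7 7 8
  row 9: 1 2 3 4 5 6 6 6 7 8 8 9
  row 10: 1 2 3 4 5 6 7 7 8 9 9 10
  row 11: 1 2 3 4 5 6 7 8 9 10 10 11
  row 12: 1 2 3 4 5 6 7 8 9 10 11 12

the unique w with this rank table is (4, 3, 6, 12, 2, 1, 10, 9, 5, 7, 8, 11).

8 SE-corners of the 24-cell Rothe diagram give Ess(w):

[(1, 3, 0), (4, 2, 0), (4, 5, 2), (4, 11, 3), (5, 1, 0), (7, 9, 5), (8, 5, 4), (8, 8, 5)]


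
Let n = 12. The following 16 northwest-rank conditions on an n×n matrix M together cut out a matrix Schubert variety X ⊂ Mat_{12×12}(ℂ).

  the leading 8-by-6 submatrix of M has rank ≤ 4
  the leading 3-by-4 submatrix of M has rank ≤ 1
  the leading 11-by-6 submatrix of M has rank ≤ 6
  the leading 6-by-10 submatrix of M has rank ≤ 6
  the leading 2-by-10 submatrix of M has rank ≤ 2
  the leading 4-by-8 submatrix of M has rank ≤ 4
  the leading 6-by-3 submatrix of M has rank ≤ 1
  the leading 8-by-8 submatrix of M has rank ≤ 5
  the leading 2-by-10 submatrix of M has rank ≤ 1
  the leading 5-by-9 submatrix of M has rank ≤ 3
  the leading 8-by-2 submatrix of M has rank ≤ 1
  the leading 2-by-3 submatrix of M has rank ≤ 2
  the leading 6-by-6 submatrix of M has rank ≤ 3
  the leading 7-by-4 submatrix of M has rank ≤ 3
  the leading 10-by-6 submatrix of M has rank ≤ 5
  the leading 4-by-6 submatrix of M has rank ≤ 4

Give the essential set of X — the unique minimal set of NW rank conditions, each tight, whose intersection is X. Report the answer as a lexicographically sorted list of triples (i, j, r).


Rank table r_w(12×12) implied by the 16 constraints:

  i=1: 1 1 1 1 1 1 1 1 1 1 1 1
  i=2: 1 1 1 1 1 1 1 1 1 1 2 2
  i=3: 1 1 1 1 2 2 2 2 2 2 3 3
  i=4: 1 1 1 2 3 3 3 3 3 3 4 4
  i=5: 1 1 1 2 3 3 3 3 3 4 5 5
  i=6: 1 1 1 2 3 3 4 4 4 5 6 6
  i=7: 1 1 2 3 4 4 5 5 5 6 7 7
  i=8: 1 1 2 3 4 4 5 5 6 7 8 8
  i=9: 1 2 3 4 5 5 6 6 7 8 9 9
  i=10: 1 2 3 4 5 5 6 7 8 9 10 10
  i=11: 1 2 3 4 5 6 7 8 9 10 11 11
  i=12: 1 2 3 4 5 6 7 8 9 10 11 12

so w = (1, 11, 5, 4, 10, 7, 3, 9, 2, 8, 6, 12).

Rothe diagram D(w) (28 cells), 9 SE-corners (essential conditions):

[(2, 10, 1), (3, 4, 1), (5, 9, 3), (6, 3, 1), (6, 6, 3), (8, 2, 1), (8, 6, 4), (8, 8, 5), (10, 6, 5)]
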